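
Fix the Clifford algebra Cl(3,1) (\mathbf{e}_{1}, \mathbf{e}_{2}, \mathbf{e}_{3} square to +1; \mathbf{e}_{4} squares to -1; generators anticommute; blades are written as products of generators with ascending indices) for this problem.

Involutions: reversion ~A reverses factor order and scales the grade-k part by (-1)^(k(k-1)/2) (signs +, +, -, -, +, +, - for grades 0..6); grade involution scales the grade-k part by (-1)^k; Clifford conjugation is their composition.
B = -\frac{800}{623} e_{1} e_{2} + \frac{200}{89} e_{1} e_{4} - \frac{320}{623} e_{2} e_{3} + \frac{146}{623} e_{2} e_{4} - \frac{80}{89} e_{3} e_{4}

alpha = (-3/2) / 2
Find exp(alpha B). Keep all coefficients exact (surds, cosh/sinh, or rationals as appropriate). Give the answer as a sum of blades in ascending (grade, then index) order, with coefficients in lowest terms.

B^2 term by term: the squares give (-\frac{800}{623})^2*(e_{1} e_{2})^2 + (\frac{200}{89})^2*(e_{1} e_{4})^2 + (-\frac{320}{623})^2*(e_{2} e_{3})^2 + (\frac{146}{623})^2*(e_{2} e_{4})^2 + (-\frac{80}{89})^2*(e_{3} e_{4})^2 = \frac{640000}{388129}*(-1) + \frac{40000}{7921}*(+1) + \frac{102400}{388129}*(-1) + \frac{21316}{388129}*(+1) + \frac{6400}{7921}*(+1) = 4 (each basis 2-blade squares to minus the product of its generators' squares); cross terms between blades sharing an index anticommute and cancel; the commuting (index-disjoint) pairs give grade-4 terms 2*c*c'*(blade product), which cancel blade by blade — e_{1} e_{2} e_{3} e_{4}: \frac{128000}{55447} - \frac{128000}{55447} = 0 — confirming B is simple. So B^2 = 4.
B^2 = 4 — a positive square means the series sums to a boost: l = 2, alpha*l = - \frac{3}{2}, so exp(alpha B) = cosh(- \frac{3}{2}) + (sinh(- \frac{3}{2})/2)*B = \cosh{\left(\frac{3}{2} \right)} + (- \frac{\sinh{\left(\frac{3}{2} \right)}}{2})*B.
Answer: \cosh{\left(\frac{3}{2} \right)} + \frac{400 \sinh{\left(\frac{3}{2} \right)}}{623} e_{1} e_{2} - \frac{100 \sinh{\left(\frac{3}{2} \right)}}{89} e_{1} e_{4} + \frac{160 \sinh{\left(\frac{3}{2} \right)}}{623} e_{2} e_{3} - \frac{73 \sinh{\left(\frac{3}{2} \right)}}{623} e_{2} e_{4} + \frac{40 \sinh{\left(\frac{3}{2} \right)}}{89} e_{3} e_{4}


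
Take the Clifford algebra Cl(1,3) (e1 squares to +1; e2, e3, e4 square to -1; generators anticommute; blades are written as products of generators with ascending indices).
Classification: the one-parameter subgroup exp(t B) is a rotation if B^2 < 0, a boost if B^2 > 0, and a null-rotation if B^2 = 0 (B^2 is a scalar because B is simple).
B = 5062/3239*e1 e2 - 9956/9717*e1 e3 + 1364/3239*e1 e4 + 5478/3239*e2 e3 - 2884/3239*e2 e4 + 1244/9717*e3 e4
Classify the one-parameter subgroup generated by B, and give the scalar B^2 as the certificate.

B^2 term by term: the squares give (5062/3239)^2*(e1 e2)^2 + (-9956/9717)^2*(e1 e3)^2 + (1364/3239)^2*(e1 e4)^2 + (5478/3239)^2*(e2 e3)^2 + (-2884/3239)^2*(e2 e4)^2 + (1244/9717)^2*(e3 e4)^2 = 25623844/10491121*(+1) + 99121936/94420089*(+1) + 1860496/10491121*(+1) + 30008484/10491121*(-1) + 8317456/10491121*(-1) + 1547536/94420089*(-1) = 0 (each basis 2-blade squares to minus the product of its generators' squares); cross terms between blades sharing an index anticommute and cancel; the commuting (index-disjoint) pairs give grade-4 terms 2*c*c'*(blade product), which cancel blade by blade — e1 e2 e3 e4: 12594256/31473363 - 57426208/31473363 + 14943984/10491121 = 0 — confirming B is simple. So B^2 = 0.
Answer: null-rotation, certificate B^2 = 0. The invariant at work: B^2 = 0 is unchanged by conjugation, hence its sign classifies the subgroup whatever basis B is written in.


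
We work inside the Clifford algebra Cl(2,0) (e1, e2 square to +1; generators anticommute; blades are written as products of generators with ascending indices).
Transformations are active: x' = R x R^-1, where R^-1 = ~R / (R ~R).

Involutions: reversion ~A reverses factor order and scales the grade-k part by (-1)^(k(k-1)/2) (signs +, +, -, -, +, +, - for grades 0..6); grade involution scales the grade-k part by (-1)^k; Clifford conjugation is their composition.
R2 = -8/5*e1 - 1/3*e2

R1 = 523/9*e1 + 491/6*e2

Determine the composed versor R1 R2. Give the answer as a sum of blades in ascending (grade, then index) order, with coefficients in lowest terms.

Distribute over the terms of R1 (each basis-blade product reordered to ascending indices, repeated generators contracted through their squares):
(523/9*e1) R2 = -4184/45 - 523/27*e1 e2
(491/6*e2) R2 = -491/18 + 1964/15*e1 e2
Summing the partial products and collecting blades:
Answer: -10823/90 + 15061/135*e1 e2


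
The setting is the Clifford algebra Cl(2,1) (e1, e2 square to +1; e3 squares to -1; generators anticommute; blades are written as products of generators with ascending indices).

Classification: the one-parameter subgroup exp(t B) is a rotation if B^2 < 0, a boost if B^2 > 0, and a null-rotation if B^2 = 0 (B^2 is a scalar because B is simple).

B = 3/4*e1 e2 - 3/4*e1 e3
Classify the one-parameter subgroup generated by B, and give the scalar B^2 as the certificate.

B^2 term by term: the squares give (3/4)^2*(e1 e2)^2 + (-3/4)^2*(e1 e3)^2 = 9/16*(-1) + 9/16*(+1) = 0 (each basis 2-blade squares to minus the product of its generators' squares); cross terms between blades sharing an index anticommute and cancel. So B^2 = 0.
Answer: null-rotation, certificate B^2 = 0. Key observation: B^2 = 0 is a conjugation invariant, so its sign decides the class regardless of the surface form of B.


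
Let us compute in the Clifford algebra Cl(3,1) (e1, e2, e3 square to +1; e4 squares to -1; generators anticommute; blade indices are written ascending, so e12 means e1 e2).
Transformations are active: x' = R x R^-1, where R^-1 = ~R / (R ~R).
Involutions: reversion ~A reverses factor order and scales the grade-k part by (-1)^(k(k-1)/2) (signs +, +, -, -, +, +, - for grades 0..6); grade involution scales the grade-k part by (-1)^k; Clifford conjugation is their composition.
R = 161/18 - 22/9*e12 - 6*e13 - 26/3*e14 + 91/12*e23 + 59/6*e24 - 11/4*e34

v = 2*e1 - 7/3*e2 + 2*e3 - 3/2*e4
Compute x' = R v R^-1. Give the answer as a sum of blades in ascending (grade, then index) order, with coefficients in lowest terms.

~R = 161/18 + 22/9*e12 + 6*e13 + 26/3*e14 - 91/12*e23 - 59/6*e24 + 11/4*e34, and R ~R = 19/162, so R^-1 = ~R / (19/162).
R v = -38/27*e1 + 1505/108*e2 + 1043/24*e3 + 1165/36*e4 - 67/18*e123 + 28/9*e124 + 125/6*e134 - 197/8*e234
Answer: -13835/57*e1 + 20125/152*e2 - 8103/19*e3 - 77253/152*e4


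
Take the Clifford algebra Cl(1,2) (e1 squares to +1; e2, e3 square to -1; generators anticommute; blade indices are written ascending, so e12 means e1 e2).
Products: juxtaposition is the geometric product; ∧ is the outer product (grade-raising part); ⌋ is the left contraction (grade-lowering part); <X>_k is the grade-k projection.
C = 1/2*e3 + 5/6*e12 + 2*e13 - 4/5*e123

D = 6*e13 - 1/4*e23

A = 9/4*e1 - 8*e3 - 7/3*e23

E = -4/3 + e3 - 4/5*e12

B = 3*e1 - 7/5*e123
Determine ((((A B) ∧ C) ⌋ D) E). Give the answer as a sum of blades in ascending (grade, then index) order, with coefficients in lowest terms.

step 1: 27/4 - 49/15*e1 - 56/5*e12 + 24*e13 - 63/20*e23 - 7*e123
step 2: 27/8*e3 + 45/8*e12 + 178/15*e13 - 11*e123
step 3: 356/5 + 81/4*e1 - 27/32*e2
step 4: -1424/15 - 1053/40*e1 - 603/40*e2 + 356/5*e3 - 1424/25*e12 + 81/4*e13 - 27/32*e23
Answer: -1424/15 - 1053/40*e1 - 603/40*e2 + 356/5*e3 - 1424/25*e12 + 81/4*e13 - 27/32*e23


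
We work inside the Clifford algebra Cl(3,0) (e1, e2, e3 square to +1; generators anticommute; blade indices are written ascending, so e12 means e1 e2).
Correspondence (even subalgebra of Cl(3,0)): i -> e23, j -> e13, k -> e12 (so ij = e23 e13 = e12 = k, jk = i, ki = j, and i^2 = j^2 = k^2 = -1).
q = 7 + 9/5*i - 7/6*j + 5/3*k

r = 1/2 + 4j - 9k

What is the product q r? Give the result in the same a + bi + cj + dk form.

In blades: q = 7 + 5/3*e12 - 7/6*e13 + 9/5*e23, r = 1/2 - 9*e12 + 4*e13.
Distribute q over r term by term (generator squares from the signature, products reordered to ascending indices): (7)*r = 7/2 - 63*e12 + 28*e13; (5/3*e12)*r = 15 + 5/6*e12 - 20/3*e23; (-7/6*e13)*r = 14/3 - 7/12*e13 + 21/2*e23; (9/5*e23)*r = 36/5*e12 + 81/5*e13 + 9/10*e23.
Sum: 139/6 - 1649/30*e12 + 2617/60*e13 + 71/15*e23; translating back through the correspondence:
Answer: 139/6 + 71/15*i + 2617/60*j - 1649/30*k


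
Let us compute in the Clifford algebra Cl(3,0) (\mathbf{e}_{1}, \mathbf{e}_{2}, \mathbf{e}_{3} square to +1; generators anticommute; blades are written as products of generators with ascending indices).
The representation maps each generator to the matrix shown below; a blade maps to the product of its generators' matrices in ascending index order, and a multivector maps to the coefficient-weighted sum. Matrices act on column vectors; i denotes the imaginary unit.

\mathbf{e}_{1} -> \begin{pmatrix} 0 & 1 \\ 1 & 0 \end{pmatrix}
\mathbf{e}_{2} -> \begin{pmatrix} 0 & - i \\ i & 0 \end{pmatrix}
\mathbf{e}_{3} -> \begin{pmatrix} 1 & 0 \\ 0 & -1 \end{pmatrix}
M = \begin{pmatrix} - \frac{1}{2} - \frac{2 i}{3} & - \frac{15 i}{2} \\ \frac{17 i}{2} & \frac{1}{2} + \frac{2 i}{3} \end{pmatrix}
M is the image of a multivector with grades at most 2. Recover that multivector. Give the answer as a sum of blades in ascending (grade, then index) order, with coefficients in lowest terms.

Method: 1, rho(e_{1}), rho(e_{2}), rho(e_{3}) form a trace-orthogonal basis of the 2x2 complex matrices (tr(X Y) = 2 if X = Y, else 0), so M = m0*1 + m1*rho(e_{1}) + m2*rho(e_{2}) + m3*rho(e_{3}) with m0 = tr(M)/2 = 0, m1 = tr(M rho(e_{1}))/2 = \frac{i}{2}, m2 = tr(M rho(e_{2}))/2 = 8, m3 = tr(M rho(e_{3}))/2 = - \frac{1}{2} - \frac{2 i}{3}.
Multiplying table entries, the bivector images are rho(e_{1} e_{2}) = i*rho(e_{3}), rho(e_{1} e_{3}) = -i*rho(e_{2}), rho(e_{2} e_{3}) = i*rho(e_{1}); with real blade coefficients the real parts of m0..m3 are the coefficients of 1, e_{1}, e_{2}, e_{3} and the imaginary parts give the bivectors (e_{2} e_{3}: Im m1, e_{1} e_{3}: -Im m2, e_{1} e_{2}: Im m3).
Answer: 8 e_{2} - \frac{1}{2} e_{3} - \frac{2}{3} e_{1} e_{2} + \frac{1}{2} e_{2} e_{3}


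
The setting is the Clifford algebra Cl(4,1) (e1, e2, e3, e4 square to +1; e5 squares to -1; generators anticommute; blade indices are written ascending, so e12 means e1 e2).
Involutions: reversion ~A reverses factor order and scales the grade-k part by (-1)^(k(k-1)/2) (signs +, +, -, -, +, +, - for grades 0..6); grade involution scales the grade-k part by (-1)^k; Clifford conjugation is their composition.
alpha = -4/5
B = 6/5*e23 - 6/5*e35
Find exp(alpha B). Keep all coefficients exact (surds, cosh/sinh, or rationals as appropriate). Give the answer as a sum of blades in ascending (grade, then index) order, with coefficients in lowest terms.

B^2 term by term: the squares give (6/5)^2*(e23)^2 + (-6/5)^2*(e35)^2 = 36/25*(-1) + 36/25*(+1) = 0 (each basis 2-blade squares to minus the product of its generators' squares); cross terms between blades sharing an index anticommute and cancel. So B^2 = 0.
B^2 = 0, so the series truncates immediately: exp(alpha B) = 1 + alpha B (parabolic case).
Answer: 1 - 24/25*e23 + 24/25*e35


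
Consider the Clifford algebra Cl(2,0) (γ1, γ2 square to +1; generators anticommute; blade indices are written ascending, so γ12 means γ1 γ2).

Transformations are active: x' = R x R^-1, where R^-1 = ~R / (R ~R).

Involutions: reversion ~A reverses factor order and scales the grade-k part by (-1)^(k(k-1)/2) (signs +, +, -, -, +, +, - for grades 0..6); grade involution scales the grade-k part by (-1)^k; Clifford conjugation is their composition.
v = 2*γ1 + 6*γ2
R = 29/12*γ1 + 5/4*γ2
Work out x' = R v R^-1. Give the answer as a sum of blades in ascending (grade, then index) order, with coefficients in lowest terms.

~R = 29/12*γ1 + 5/4*γ2, and R ~R = 533/72, so R^-1 = ~R / (533/72).
R v = 37/3 + 12*γ12
Answer: 3226/533*γ1 - 978/533*γ2


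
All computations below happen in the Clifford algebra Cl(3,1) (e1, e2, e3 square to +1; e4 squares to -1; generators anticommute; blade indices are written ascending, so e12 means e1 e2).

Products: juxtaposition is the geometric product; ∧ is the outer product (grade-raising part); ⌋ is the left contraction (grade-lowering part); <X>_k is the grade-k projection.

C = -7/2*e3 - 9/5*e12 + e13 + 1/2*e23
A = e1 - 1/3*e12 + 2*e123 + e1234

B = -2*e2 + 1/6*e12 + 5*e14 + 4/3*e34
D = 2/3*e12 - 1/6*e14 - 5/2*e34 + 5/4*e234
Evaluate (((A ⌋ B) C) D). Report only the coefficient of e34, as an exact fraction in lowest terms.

step 1: 1/18 + 1/6*e2 + 5*e4
step 2: 3/10*e1 - 1/9*e3 - 1/10*e12 + 1/18*e13 - 5/9*e23 + 35/2*e34 - 1/6*e123 - 9*e124 + 5*e134 + 5/2*e234
step 3: -4867/120 - 25/2*e1 + 573/40*e2 + 17/18*e3 + 623/90*e4 + 25/4*e12 + 785/54*e13 + 5/72*e14 + 1/27*e23 + 68/45*e24 + 1/108*e34 + 2377/108*e123 + 25/72*e124 - 553/216*e134 + 121/36*e234 + 2675/216*e1234
Answer: 1/108


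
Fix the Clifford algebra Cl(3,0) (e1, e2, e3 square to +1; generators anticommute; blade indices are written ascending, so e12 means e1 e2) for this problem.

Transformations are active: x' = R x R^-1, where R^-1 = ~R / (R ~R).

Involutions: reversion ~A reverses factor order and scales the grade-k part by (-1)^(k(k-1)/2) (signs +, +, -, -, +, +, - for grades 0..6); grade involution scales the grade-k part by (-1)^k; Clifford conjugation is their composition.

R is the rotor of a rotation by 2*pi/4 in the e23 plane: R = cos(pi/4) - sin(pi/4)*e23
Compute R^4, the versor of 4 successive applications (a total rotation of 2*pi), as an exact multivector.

Because a rotor carries half the rotation angle, composing 4 copies of this e23-plane rotor multiplies the phase: 4*(pi/4) = pi, hence R^4 = cos(pi) - sin(pi)*e23.
cos(pi) = -1 and sin(pi) = 0, so R^4 = -1. The total rotation 2*pi is 1 full turn, so every vector returns to itself, yet the rotor is -1, on the OTHER sheet of the double cover (an odd number of 2*pi turns).
Answer: -1


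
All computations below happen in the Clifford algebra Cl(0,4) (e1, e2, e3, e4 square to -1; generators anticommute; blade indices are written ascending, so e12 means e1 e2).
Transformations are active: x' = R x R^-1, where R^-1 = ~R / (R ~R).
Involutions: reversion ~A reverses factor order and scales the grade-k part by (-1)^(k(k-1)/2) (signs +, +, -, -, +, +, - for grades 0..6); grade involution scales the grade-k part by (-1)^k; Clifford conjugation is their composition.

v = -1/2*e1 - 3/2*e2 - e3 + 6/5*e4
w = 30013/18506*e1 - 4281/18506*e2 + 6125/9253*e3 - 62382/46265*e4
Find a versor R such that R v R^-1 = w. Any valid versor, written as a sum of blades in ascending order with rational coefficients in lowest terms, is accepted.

Why this works: both vectors square to -247/50, so q(v) = q(w) and R = v + w = 10380/9253*e1 - 16020/9253*e2 - 3128/9253*e3 - 6864/46265*e4 carries v to w — its own direction survives, the complement (v - w)/2 flips.
Answer: 10380/9253*e1 - 16020/9253*e2 - 3128/9253*e3 - 6864/46265*e4


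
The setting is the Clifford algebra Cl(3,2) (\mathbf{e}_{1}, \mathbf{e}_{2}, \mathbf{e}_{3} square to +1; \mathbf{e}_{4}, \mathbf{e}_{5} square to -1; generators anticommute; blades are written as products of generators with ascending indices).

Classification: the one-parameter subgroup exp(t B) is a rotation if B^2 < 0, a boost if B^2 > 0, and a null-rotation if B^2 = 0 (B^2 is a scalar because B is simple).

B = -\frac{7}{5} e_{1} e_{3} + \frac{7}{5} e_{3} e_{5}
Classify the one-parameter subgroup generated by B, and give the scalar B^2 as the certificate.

B^2 term by term: the squares give (-\frac{7}{5})^2*(e_{1} e_{3})^2 + (\frac{7}{5})^2*(e_{3} e_{5})^2 = \frac{49}{25}*(-1) + \frac{49}{25}*(+1) = 0 (each basis 2-blade squares to minus the product of its generators' squares); cross terms between blades sharing an index anticommute and cancel. So B^2 = 0.
Answer: null-rotation, certificate B^2 = 0. Note: conjugating B changes its blade decomposition but never the scalar B^2 = 0, whose sign settles the classification.


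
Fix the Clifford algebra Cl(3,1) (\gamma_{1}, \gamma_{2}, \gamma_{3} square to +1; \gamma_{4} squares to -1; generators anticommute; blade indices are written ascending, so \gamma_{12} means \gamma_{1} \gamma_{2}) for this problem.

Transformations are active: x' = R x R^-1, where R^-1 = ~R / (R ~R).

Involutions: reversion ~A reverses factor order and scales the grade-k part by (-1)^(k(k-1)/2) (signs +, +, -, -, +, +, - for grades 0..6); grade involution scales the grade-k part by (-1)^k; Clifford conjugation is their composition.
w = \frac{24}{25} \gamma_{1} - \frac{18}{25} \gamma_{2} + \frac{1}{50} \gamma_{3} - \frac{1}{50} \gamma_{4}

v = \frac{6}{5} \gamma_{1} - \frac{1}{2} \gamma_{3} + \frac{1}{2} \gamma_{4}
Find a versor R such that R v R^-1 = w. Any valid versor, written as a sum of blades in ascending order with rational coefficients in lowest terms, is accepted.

Here q(v) = q(w) = \frac{36}{25}; the classical choice R = v + w = \frac{54}{25} \gamma_{1} - \frac{18}{25} \gamma_{2} - \frac{12}{25} \gamma_{3} + \frac{12}{25} \gamma_{4} then realises v -> w under the sandwich.
Answer: \frac{54}{25} \gamma_{1} - \frac{18}{25} \gamma_{2} - \frac{12}{25} \gamma_{3} + \frac{12}{25} \gamma_{4}


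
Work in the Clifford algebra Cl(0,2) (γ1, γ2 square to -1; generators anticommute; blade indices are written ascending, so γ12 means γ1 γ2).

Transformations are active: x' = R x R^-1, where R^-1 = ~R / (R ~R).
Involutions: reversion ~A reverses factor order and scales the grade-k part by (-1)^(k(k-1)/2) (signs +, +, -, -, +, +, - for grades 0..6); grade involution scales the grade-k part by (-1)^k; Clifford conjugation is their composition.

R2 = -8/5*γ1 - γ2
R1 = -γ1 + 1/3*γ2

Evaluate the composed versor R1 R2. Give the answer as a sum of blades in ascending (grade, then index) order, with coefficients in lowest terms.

Distribute over the terms of R1 (each basis-blade product reordered to ascending indices, repeated generators contracted through their squares):
(-γ1) R2 = -8/5 + γ12
(1/3*γ2) R2 = 1/3 + 8/15*γ12
Summing the partial products and collecting blades:
Answer: -19/15 + 23/15*γ12


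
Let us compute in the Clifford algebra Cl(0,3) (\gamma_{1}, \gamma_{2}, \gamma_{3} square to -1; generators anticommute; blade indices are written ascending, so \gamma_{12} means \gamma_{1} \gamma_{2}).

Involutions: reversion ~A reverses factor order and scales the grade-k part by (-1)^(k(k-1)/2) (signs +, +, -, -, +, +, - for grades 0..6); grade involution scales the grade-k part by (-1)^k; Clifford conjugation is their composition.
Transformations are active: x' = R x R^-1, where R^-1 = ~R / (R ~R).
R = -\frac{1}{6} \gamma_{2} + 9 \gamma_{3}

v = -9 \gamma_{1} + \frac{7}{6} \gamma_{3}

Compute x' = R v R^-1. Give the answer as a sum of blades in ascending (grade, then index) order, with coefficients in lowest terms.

~R = -\frac{1}{6} \gamma_{2} + 9 \gamma_{3}, and R ~R = -\frac{2917}{36}, so R^-1 = ~R / (-\frac{2917}{36}).
R v = -\frac{21}{2} - \frac{3}{2} \gamma_{12} + 81 \gamma_{13} - \frac{7}{36} \gamma_{23}
Answer: 9 \gamma_{1} - \frac{126}{2917} \gamma_{2} + \frac{20405}{17502} \gamma_{3}


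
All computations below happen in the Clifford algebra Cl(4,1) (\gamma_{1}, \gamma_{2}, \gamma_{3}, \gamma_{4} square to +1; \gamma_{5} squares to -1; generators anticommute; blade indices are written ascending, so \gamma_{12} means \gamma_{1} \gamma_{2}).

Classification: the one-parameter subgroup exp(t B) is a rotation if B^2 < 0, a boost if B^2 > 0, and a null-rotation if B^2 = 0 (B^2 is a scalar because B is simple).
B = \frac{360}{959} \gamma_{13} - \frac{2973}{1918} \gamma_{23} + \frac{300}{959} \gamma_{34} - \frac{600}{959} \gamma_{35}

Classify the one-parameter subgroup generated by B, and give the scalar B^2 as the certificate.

B^2 term by term: the squares give (\frac{360}{959})^2*(\gamma_{13})^2 + (-\frac{2973}{1918})^2*(\gamma_{23})^2 + (\frac{300}{959})^2*(\gamma_{34})^2 + (-\frac{600}{959})^2*(\gamma_{35})^2 = \frac{129600}{919681}*(-1) + \frac{8838729}{3678724}*(-1) + \frac{90000}{919681}*(-1) + \frac{360000}{919681}*(+1) = -\frac{9}{4} (each basis 2-blade squares to minus the product of its generators' squares); cross terms between blades sharing an index anticommute and cancel. So B^2 = -\frac{9}{4}.
Answer: rotation, certificate B^2 = -\frac{9}{4}. Key observation: B^2 = -\frac{9}{4} is a conjugation invariant, so its sign decides the class regardless of the surface form of B.


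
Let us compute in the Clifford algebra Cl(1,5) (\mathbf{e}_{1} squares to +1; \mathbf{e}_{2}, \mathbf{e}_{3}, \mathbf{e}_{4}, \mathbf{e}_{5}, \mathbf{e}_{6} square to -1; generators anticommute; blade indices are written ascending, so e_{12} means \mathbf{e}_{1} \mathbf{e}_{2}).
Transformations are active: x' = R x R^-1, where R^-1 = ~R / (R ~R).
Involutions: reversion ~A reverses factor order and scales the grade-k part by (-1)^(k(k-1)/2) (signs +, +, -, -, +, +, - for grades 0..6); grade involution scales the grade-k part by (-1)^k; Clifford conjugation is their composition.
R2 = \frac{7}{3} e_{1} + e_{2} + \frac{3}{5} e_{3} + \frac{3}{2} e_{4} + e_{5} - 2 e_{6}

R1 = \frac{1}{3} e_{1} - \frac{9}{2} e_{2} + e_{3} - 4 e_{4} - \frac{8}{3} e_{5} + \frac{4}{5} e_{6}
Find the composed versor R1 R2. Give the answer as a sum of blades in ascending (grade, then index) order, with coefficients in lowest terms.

Distribute over the terms of R1 (each basis-blade product reordered to ascending indices, repeated generators contracted through their squares):
(\frac{1}{3} e_{1}) R2 = \frac{7}{9} + \frac{1}{3} e_{12} + \frac{1}{5} e_{13} + \frac{1}{2} e_{14} + \frac{1}{3} e_{15} - \frac{2}{3} e_{16}
(-\frac{9}{2} e_{2}) R2 = \frac{9}{2} + \frac{21}{2} e_{12} - \frac{27}{10} e_{23} - \frac{27}{4} e_{24} - \frac{9}{2} e_{25} + 9 e_{26}
(e_{3}) R2 = -\frac{3}{5} - \frac{7}{3} e_{13} - e_{23} + \frac{3}{2} e_{34} + e_{35} - 2 e_{36}
(-4 e_{4}) R2 = 6 + \frac{28}{3} e_{14} + 4 e_{24} + \frac{12}{5} e_{34} - 4 e_{45} + 8 e_{46}
(-\frac{8}{3} e_{5}) R2 = \frac{8}{3} + \frac{56}{9} e_{15} + \frac{8}{3} e_{25} + \frac{8}{5} e_{35} + 4 e_{45} + \frac{16}{3} e_{56}
(\frac{4}{5} e_{6}) R2 = \frac{8}{5} - \frac{28}{15} e_{16} - \frac{4}{5} e_{26} - \frac{12}{25} e_{36} - \frac{6}{5} e_{46} - \frac{4}{5} e_{56}
Summing the partial products and collecting blades:
Answer: \frac{269}{18} + \frac{65}{6} e_{12} - \frac{32}{15} e_{13} + \frac{59}{6} e_{14} + \frac{59}{9} e_{15} - \frac{38}{15} e_{16} - \frac{37}{10} e_{23} - \frac{11}{4} e_{24} - \frac{11}{6} e_{25} + \frac{41}{5} e_{26} + \frac{39}{10} e_{34} + \frac{13}{5} e_{35} - \frac{62}{25} e_{36} + \frac{34}{5} e_{46} + \frac{68}{15} e_{56}


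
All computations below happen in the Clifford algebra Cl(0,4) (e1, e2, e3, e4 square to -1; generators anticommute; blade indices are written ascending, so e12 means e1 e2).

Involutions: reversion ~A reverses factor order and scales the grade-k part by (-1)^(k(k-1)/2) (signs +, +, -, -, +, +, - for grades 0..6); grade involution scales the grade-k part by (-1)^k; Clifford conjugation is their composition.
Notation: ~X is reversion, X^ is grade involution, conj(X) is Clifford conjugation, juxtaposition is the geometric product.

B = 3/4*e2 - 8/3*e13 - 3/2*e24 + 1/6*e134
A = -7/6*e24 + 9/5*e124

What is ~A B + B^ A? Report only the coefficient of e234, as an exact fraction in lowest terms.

first term: 7/4 - 27/10*e1 + 7/8*e4 - 27/20*e14 + 3/10*e23 + 7/36*e123 + 24/5*e234 + 28/9*e1234
second term: -7/4 + 27/10*e1 - 7/8*e4 - 27/20*e14 - 3/10*e23 - 7/36*e123 + 24/5*e234 - 28/9*e1234
Answer: 48/5


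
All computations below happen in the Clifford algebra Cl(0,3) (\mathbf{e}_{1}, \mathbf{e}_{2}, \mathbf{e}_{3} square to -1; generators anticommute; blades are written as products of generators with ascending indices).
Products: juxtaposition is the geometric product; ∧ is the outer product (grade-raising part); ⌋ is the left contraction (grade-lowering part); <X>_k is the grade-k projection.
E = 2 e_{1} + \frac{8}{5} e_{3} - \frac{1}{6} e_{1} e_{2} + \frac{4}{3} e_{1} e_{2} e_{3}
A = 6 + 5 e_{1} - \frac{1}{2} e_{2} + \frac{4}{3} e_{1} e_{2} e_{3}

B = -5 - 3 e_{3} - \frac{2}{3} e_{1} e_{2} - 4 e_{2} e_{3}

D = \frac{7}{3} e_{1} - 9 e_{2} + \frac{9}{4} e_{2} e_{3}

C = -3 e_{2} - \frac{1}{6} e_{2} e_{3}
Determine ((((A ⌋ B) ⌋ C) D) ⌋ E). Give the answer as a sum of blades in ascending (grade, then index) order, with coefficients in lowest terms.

step 1: -30 + \frac{1}{3} e_{1} + \frac{10}{3} e_{2} - 20 e_{3} - 4 e_{1} e_{2} - 24 e_{2} e_{3}
step 2: 6 + \frac{280}{3} e_{2} + \frac{5}{9} e_{3} + 5 e_{2} e_{3}
step 3: \frac{3315}{4} + 14 e_{1} - \frac{211}{4} e_{2} - 255 e_{3} - \frac{1960}{9} e_{1} e_{2} - \frac{35}{27} e_{1} e_{3} + \frac{37}{2} e_{2} e_{3} + \frac{35}{3} e_{1} e_{2} e_{3}
step 4: \frac{9700}{27} + \frac{13133}{8} e_{1} + \frac{49}{81} e_{2} + \frac{43642}{27} e_{3} + \frac{1615}{8} e_{1} e_{2} - \frac{211}{3} e_{1} e_{3} - \frac{56}{3} e_{2} e_{3} + 1105 e_{1} e_{2} e_{3}
Answer: \frac{9700}{27} + \frac{13133}{8} e_{1} + \frac{49}{81} e_{2} + \frac{43642}{27} e_{3} + \frac{1615}{8} e_{1} e_{2} - \frac{211}{3} e_{1} e_{3} - \frac{56}{3} e_{2} e_{3} + 1105 e_{1} e_{2} e_{3}


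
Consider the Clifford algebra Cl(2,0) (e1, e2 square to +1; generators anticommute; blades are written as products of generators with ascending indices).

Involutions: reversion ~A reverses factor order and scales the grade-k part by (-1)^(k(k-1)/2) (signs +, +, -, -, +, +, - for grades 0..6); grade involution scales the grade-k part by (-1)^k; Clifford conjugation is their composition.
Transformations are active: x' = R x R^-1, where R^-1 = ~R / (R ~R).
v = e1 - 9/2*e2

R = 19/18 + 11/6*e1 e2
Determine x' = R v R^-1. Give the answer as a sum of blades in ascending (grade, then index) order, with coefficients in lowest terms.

~R = 19/18 - 11/6*e1 e2, and R ~R = 725/162, so R^-1 = ~R / (725/162).
R v = -259/36*e1 - 79/12*e2
Answer: -6371/1450*e1 + 1011/725*e2


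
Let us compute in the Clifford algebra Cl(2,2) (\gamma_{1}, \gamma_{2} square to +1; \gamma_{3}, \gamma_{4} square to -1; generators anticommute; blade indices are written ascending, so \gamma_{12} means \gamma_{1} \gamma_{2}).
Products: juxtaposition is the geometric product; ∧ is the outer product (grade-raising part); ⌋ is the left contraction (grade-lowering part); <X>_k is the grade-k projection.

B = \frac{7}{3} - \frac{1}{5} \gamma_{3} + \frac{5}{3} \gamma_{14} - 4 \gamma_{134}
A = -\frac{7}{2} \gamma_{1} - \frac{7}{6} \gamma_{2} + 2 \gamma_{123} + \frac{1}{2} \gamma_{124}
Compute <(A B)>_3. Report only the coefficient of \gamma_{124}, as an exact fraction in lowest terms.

step 1: -\frac{49}{6} \gamma_{1} - \frac{32}{9} \gamma_{2} - \frac{35}{6} \gamma_{4} + \frac{2}{5} \gamma_{12} + \frac{7}{10} \gamma_{13} - \frac{53}{30} \gamma_{23} + 8 \gamma_{24} + 14 \gamma_{34} + \frac{14}{3} \gamma_{123} + \frac{28}{9} \gamma_{124} + \frac{10}{3} \gamma_{234} - \frac{137}{30} \gamma_{1234}
step 2: \frac{14}{3} \gamma_{123} + \frac{28}{9} \gamma_{124} + \frac{10}{3} \gamma_{234}
Answer: \frac{28}{9}


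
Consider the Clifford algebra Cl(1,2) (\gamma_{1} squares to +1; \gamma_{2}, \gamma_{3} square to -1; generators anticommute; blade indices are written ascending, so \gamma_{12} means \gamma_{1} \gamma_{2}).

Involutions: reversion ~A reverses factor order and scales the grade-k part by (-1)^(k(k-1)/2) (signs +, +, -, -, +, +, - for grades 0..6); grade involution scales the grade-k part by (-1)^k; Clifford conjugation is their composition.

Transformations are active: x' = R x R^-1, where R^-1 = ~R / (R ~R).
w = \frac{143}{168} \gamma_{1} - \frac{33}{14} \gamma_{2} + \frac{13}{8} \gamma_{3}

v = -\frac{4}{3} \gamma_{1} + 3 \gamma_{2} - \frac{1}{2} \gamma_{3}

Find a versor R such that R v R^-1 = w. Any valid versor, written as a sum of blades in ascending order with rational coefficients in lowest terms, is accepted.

R = v + w = -\frac{27}{56} \gamma_{1} + \frac{9}{14} \gamma_{2} + \frac{9}{8} \gamma_{3} works: the equal norms (-\frac{269}{36}) guarantee its sandwich swaps v into w.
Answer: -\frac{27}{56} \gamma_{1} + \frac{9}{14} \gamma_{2} + \frac{9}{8} \gamma_{3}


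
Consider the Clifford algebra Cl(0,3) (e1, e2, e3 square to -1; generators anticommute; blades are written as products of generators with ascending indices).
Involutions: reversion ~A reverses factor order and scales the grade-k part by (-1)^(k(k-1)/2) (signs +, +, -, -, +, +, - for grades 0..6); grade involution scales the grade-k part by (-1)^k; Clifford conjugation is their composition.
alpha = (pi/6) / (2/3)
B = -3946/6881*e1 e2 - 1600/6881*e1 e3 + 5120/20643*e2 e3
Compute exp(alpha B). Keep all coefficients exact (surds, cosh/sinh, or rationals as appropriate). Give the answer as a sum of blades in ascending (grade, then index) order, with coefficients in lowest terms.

B^2 term by term: the squares give (-3946/6881)^2*(e1 e2)^2 + (-1600/6881)^2*(e1 e3)^2 + (5120/20643)^2*(e2 e3)^2 = 15570916/47348161*(-1) + 2560000/47348161*(-1) + 26214400/426133449*(-1) = -4/9 (each basis 2-blade squares to minus the product of its generators' squares); cross terms between blades sharing an index anticommute and cancel. So B^2 = -4/9.
B^2 = -4/9 — a negative square means the series sums to a rotation: l = 2/3, alpha*l = pi/6, so exp(alpha B) = cos(pi/6) + (sin(pi/6)/(2/3))*B = sqrt(3)/2 + (3/4)*B.
Answer: sqrt(3)/2 - 5919/13762*e1 e2 - 1200/6881*e1 e3 + 1280/6881*e2 e3


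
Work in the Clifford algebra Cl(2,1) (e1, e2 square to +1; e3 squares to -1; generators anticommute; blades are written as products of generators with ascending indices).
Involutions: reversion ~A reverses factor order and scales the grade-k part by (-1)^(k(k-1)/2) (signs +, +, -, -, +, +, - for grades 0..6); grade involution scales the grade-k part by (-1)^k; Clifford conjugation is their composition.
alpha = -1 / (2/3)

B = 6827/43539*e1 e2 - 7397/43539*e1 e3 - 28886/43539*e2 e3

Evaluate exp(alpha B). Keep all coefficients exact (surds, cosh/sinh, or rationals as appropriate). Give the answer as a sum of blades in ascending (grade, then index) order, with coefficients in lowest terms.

B^2 term by term: the squares give (6827/43539)^2*(e1 e2)^2 + (-7397/43539)^2*(e1 e3)^2 + (-28886/43539)^2*(e2 e3)^2 = 46607929/1895644521*(-1) + 54715609/1895644521*(+1) + 834400996/1895644521*(+1) = 4/9 (each basis 2-blade squares to minus the product of its generators' squares); cross terms between blades sharing an index anticommute and cancel. So B^2 = 4/9.
B^2 = 4/9 — hyperbolic case — the even/odd split gives cosh and sinh: l = 2/3, alpha*l = -1, so exp(alpha B) = cosh(-1) + (sinh(-1)/(2/3))*B = cosh(1) + (-3*sinh(1)/2)*B.
Answer: cosh(1) - 6827*sinh(1)/29026*e1 e2 + 7397*sinh(1)/29026*e1 e3 + 14443*sinh(1)/14513*e2 e3


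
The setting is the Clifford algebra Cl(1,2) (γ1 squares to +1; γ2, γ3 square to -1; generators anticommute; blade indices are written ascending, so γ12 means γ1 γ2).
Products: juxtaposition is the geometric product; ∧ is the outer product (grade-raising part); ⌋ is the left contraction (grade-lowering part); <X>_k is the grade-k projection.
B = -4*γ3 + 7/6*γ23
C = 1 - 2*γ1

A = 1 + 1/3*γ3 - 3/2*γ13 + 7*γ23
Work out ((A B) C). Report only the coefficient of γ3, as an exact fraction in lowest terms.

step 1: -41/6 - 6*γ1 + 511/18*γ2 - 4*γ3 - 7/4*γ12 + 7/6*γ23
step 2: 31/6 + 23/3*γ1 + 224/9*γ2 - 4*γ3 + 1981/36*γ12 - 8*γ13 + 7/6*γ23 - 7/3*γ123
Answer: -4


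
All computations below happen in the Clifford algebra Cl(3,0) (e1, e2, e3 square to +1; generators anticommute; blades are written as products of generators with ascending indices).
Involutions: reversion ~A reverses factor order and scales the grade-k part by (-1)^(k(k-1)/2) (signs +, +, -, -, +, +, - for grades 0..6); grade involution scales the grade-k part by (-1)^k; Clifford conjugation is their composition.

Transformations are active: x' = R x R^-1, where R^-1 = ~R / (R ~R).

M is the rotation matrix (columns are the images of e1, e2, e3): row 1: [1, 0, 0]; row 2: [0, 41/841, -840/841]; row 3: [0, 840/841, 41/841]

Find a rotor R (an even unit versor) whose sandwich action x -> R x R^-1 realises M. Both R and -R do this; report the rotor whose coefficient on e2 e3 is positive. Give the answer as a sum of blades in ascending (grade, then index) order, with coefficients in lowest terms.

Method: write R = a + b12*e1 e2 + b13*e1 e3 + b23*e2 e3 with a^2 + b12^2 + b13^2 + b23^2 = 1 (so R^-1 = ~R). Expanding the columns R e_j ~R gives tr M = 4a^2 - 1 and, from the antisymmetric part, M21 - M12 = -4a*b12, M13 - M31 = 4a*b13, M32 - M23 = -4a*b23.
Here tr M = 923/841, so a^2 = (1 + tr M)/4 = 441/841 and a = ±21/29. Taking a = 21/29: M21 - M12 = 0, M13 - M31 = 0, M32 - M23 = 1680/841, giving b12 = 0, b13 = 0, b23 = -20/29, i.e. R = 21/29 - 20/29*e2 e3.
Its e2 e3 coefficient is negative, so report the other preimage -R.
Answer: -21/29 + 20/29*e2 e3. Why the constraint matters: R and -R act identically through the sandwich — M has trace 923/841 either way — so only the sign condition on e2 e3 picks one of the two preimages.


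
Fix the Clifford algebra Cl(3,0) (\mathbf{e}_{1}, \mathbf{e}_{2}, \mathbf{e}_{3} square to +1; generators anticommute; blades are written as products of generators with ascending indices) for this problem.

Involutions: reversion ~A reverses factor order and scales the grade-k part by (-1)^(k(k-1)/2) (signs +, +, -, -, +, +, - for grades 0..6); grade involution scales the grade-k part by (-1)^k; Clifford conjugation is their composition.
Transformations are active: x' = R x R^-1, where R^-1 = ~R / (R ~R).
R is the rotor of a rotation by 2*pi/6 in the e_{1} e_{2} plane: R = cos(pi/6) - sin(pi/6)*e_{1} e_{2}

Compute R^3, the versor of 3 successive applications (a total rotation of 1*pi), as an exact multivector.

The rotor phase is half the rotation angle and phases add under composition, so 3 steps in the e_{1} e_{2} plane accumulate phase 3*(pi/6) = \frac{\pi}{2}: R^3 = cos(\frac{\pi}{2}) - sin(\frac{\pi}{2})*e_{1} e_{2}.
cos(\frac{\pi}{2}) = 0 and sin(\frac{\pi}{2}) = 1, so R^3 = -e_{1} e_{2}. The net rotation is 1*pi; the rotor keeps the half-angle phase exactly.
Answer: -e_{1} e_{2}


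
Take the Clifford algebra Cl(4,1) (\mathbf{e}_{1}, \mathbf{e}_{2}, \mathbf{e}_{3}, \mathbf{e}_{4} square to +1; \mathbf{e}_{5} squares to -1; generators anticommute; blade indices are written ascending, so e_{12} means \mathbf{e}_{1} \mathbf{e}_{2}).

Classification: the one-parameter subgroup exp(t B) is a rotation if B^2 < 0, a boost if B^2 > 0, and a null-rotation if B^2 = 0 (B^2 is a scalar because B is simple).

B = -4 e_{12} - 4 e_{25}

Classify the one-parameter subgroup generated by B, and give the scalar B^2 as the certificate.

B^2 term by term: the squares give (-4)^2*(e_{12})^2 + (-4)^2*(e_{25})^2 = 16*(-1) + 16*(+1) = 0 (each basis 2-blade squares to minus the product of its generators' squares); cross terms between blades sharing an index anticommute and cancel. So B^2 = 0.
Answer: null-rotation, certificate B^2 = 0. The invariant at work: B^2 = 0 is unchanged by conjugation, hence its sign classifies the subgroup whatever basis B is written in.


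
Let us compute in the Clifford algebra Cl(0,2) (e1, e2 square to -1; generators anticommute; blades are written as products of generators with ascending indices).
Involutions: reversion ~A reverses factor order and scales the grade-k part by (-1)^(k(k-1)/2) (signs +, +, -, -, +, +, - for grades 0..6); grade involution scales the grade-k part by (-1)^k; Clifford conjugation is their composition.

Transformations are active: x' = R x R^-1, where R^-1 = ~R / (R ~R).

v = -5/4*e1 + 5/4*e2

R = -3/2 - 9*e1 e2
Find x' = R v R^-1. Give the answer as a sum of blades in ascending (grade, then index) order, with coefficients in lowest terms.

~R = -3/2 + 9*e1 e2, and R ~R = 333/4, so R^-1 = ~R / (333/4).
R v = 105/8*e1 + 75/8*e2
Answer: 115/148*e1 - 235/148*e2


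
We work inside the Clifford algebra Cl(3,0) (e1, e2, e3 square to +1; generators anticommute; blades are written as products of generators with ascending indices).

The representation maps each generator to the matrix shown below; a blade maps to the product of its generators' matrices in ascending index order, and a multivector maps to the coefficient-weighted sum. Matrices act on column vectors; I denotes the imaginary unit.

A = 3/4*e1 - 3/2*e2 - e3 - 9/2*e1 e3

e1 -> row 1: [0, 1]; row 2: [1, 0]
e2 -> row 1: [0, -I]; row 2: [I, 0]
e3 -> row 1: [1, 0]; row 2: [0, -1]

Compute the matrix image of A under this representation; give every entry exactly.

Bivector images (products of the table entries): rho(e1 e3) = rho(e1)rho(e3) = row 1: [0, -1]; row 2: [1, 0].
M = (3/4)*rho(e1) + (-3/2)*rho(e2) + (-1)*rho(e3) + (-9/2)*rho(e1 e3), summed entrywise:
Answer: row 1: [-1, 21/4 + 3*I/2]; row 2: [-15/4 - 3*I/2, 1]


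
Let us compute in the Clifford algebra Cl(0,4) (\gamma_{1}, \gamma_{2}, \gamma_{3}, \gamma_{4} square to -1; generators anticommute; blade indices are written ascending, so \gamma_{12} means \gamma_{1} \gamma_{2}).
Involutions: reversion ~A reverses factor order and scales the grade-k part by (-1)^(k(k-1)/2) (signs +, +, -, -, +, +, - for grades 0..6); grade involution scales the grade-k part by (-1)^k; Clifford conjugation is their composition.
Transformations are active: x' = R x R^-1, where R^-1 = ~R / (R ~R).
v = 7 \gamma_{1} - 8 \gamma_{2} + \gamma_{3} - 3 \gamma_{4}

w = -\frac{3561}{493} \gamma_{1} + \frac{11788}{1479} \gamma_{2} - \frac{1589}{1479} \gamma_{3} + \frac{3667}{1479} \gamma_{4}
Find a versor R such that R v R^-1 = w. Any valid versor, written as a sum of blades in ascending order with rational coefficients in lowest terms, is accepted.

Key observation: q(v) = q(w) = -123 (sandwiches preserve the norm), so R = v + w = -\frac{110}{493} \gamma_{1} - \frac{44}{1479} \gamma_{2} - \frac{110}{1479} \gamma_{3} - \frac{770}{1479} \gamma_{4} works whenever it is invertible — the component of v along it is kept and (v - w)/2 reverses, sending v to w.
Answer: -\frac{110}{493} \gamma_{1} - \frac{44}{1479} \gamma_{2} - \frac{110}{1479} \gamma_{3} - \frac{770}{1479} \gamma_{4}


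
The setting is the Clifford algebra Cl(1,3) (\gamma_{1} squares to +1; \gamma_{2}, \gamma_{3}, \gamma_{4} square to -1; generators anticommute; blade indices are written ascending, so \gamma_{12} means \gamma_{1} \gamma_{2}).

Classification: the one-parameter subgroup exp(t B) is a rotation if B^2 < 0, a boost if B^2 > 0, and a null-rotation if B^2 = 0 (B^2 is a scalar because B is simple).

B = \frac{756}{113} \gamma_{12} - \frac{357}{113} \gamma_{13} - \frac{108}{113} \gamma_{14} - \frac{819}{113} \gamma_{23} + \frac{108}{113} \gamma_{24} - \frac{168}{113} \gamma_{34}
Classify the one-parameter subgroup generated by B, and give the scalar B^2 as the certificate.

B^2 term by term: the squares give (\frac{756}{113})^2*(\gamma_{12})^2 + (-\frac{357}{113})^2*(\gamma_{13})^2 + (-\frac{108}{113})^2*(\gamma_{14})^2 + (-\frac{819}{113})^2*(\gamma_{23})^2 + (\frac{108}{113})^2*(\gamma_{24})^2 + (-\frac{168}{113})^2*(\gamma_{34})^2 = \frac{571536}{12769}*(+1) + \frac{127449}{12769}*(+1) + \frac{11664}{12769}*(+1) + \frac{670761}{12769}*(-1) + \frac{11664}{12769}*(-1) + \frac{28224}{12769}*(-1) = 0 (each basis 2-blade squares to minus the product of its generators' squares); cross terms between blades sharing an index anticommute and cancel; the commuting (index-disjoint) pairs give grade-4 terms 2*c*c'*(blade product), which cancel blade by blade — \gamma_{1234}: -\frac{254016}{12769} + \frac{77112}{12769} + \frac{176904}{12769} = 0 — confirming B is simple. So B^2 = 0.
Answer: null-rotation, certificate B^2 = 0. Certificate logic: 0 is a conjugation-invariant scalar, so its sign fixes rotation versus boost versus null-rotation outright.


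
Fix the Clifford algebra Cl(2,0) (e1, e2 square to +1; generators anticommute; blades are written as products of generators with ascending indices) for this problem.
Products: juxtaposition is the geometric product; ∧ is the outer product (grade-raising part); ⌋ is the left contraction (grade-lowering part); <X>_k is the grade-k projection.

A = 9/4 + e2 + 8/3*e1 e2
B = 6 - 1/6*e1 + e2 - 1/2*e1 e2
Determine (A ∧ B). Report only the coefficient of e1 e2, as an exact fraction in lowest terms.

step 1: 27/2 - 3/8*e1 + 33/4*e2 + 361/24*e1 e2
Answer: 361/24
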